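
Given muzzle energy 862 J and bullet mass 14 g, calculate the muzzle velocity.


v = sqrt(2*E/m) = sqrt(2*862/0.014) = 350.9 m/s

350.9 m/s


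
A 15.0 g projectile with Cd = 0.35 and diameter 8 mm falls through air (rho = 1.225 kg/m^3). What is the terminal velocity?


A = pi*(d/2)^2 = pi*(8/2000)^2 = 5.02655e-05 m^2
vt = sqrt(2mg/(Cd*rho*A)) = sqrt(2*0.015*9.81/(0.35 * 1.225 * 5.02655e-05)) = 116.9 m/s

116.9 m/s


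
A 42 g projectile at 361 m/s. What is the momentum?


p = m*v = 0.042*361 = 15.16 kg·m/s

15.16 kg·m/s


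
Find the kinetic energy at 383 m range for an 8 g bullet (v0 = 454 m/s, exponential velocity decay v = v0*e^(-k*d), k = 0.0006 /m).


v = v0*exp(-k*d) = 454*exp(-0.0006*383) = 360.79 m/s
E = 0.5*m*v^2 = 0.5*0.008*360.79^2 = 520.7 J

520.7 J


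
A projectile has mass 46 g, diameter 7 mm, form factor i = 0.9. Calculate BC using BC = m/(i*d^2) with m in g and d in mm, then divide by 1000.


BC = m/(i*d^2*1000) = 46/(0.9 * 7^2 * 1000) = 0.001043

0.001043


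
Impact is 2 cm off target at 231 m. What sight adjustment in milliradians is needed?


1 mrad subtends 1 cm per 10 m of range, so adj = error_cm / (dist_m / 10) = 2 / (231/10) = 0.08658 mrad

0.08658 mrad


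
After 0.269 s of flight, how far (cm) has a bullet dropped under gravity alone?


drop = 0.5*g*t^2 = 0.5*9.81*0.269^2 = 0.354931 m ≈ 35.49 cm

35.49 cm


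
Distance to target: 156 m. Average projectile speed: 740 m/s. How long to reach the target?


t = d/v = 156/740 = 0.2108 s

0.2108 s


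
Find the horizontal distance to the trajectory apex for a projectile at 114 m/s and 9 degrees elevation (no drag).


R = v0^2*sin(2*theta)/g = 114^2*sin(2*9°)/9.81 = 409.377 m
apex_dist = R/2 = 409.377/2 = 204.7 m

204.7 m


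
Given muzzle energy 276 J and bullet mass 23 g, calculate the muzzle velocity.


v = sqrt(2*E/m) = sqrt(2*276/0.023) = 154.9 m/s

154.9 m/s


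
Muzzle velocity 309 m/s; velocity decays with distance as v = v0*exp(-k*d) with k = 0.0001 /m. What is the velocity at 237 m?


v = v0*exp(-k*d) = 309*exp(-0.0001*237) = 301.8 m/s

301.8 m/s


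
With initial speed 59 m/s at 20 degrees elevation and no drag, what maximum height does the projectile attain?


H = (v0*sin(theta))^2 / (2g) = (59*sin(20°))^2 / (2*9.81) = 20.75 m

20.75 m


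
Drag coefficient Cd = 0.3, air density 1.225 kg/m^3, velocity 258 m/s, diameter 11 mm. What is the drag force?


A = pi*(d/2)^2 = pi*(11/2000)^2 = 9.50332e-05 m^2
Fd = 0.5*Cd*rho*A*v^2 = 0.5*0.3*1.225*9.50332e-05*258^2 = 1.162 N

1.162 N


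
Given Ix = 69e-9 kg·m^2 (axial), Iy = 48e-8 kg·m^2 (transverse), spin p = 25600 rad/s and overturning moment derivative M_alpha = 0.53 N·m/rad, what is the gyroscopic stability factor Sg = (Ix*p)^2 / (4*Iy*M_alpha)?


Sg = Ix^2 * p^2 / (4 * Iy * M_alpha) = (69e-9)^2 * 25600^2 / (4 * 48e-8 * 0.53) = 3.066

3.066


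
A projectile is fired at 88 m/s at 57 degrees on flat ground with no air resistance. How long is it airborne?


T = 2*v0*sin(theta)/g = 2*88*sin(57°)/9.81 = 15.05 s

15.05 s


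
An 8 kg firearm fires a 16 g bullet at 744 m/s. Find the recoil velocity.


v_recoil = m_p * v_p / m_gun = 0.016 * 744 / 8 = 1.488 m/s

1.488 m/s


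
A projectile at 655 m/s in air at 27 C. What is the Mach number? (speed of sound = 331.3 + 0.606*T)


a = 331.3 + 0.606*(27) = 347.662 m/s
M = v/a = 655/347.662 = 1.884

1.884


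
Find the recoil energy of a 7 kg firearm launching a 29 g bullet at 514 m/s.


v_r = m_p*v_p/m_gun = 0.029*514/7 = 2.12943 m/s, E_r = 0.5*m_gun*v_r^2 = 0.5*7*2.12943^2 = 15.87 J

15.87 J


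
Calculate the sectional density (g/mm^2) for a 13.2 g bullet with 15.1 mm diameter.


SD = m/d^2 = 13.2/15.1^2 = 0.05789 g/mm^2

0.05789 g/mm^2


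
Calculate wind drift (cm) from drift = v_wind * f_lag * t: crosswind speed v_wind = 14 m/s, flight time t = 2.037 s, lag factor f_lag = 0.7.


drift = v_wind * lag * t = 14 * 0.7 * 2.037 = 19.9626 m ≈ 1996 cm

1996 cm


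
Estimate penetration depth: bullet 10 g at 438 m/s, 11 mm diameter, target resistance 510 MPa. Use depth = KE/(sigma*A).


A = pi*(d/2)^2 = pi*(11/2)^2 = 95.0332 mm^2
E = 0.5*m*v^2 = 0.5*0.01*438^2 = 959.22 J
depth = E/(sigma*A) = 959.22 J / (510 MPa * 95.0332 mm^2) = 959.22/(510 * 95.0332) m = 0.0197912 m ≈ 19.79 mm

19.79 mm


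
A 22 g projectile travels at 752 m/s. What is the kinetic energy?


E = 0.5*m*v^2 = 0.5*0.022*752^2 = 6221 J

6221 J


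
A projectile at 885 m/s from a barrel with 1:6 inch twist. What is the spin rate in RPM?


twist_m = 6*0.0254 = 0.1524 m
spin = v/twist = 885/0.1524 = 5807.087 rev/s
RPM = spin*60 = 5807.087*60 ≈ 348425 RPM

348425 RPM


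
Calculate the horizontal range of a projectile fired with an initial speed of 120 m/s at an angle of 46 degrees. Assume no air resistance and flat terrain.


R = v0^2 * sin(2*theta) / g = 120^2 * sin(2*46°) / 9.81 = 1467 m

1467 m


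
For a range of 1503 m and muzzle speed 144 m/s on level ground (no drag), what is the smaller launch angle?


sin(2*theta) = R*g/v0^2 = 1503*9.81/144^2 = 0.711055, theta = arcsin(0.711055)/2 = 22.66°

22.66 degrees


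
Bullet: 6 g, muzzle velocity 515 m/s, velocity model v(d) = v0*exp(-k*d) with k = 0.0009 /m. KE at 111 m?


v = v0*exp(-k*d) = 515*exp(-0.0009*111) = 466.038 m/s
E = 0.5*m*v^2 = 0.5*0.006*466.038^2 = 651.6 J

651.6 J


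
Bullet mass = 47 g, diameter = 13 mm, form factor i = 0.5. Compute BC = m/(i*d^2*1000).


BC = m/(i*d^2*1000) = 47/(0.5 * 13^2 * 1000) = 0.0005562

0.0005562


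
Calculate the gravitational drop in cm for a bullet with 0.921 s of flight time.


drop = 0.5*g*t^2 = 0.5*9.81*0.921^2 = 4.16062 m ≈ 416.1 cm

416.1 cm


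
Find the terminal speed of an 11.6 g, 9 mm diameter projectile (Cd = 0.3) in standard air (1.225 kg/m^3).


A = pi*(d/2)^2 = pi*(9/2000)^2 = 6.36173e-05 m^2
vt = sqrt(2mg/(Cd*rho*A)) = sqrt(2*0.0116*9.81/(0.3 * 1.225 * 6.36173e-05)) = 98.66 m/s

98.66 m/s


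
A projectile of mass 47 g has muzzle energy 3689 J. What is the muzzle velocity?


v = sqrt(2*E/m) = sqrt(2*3689/0.047) = 396.2 m/s

396.2 m/s


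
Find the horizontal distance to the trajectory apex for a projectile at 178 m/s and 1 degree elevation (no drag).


R = v0^2*sin(2*theta)/g = 178^2*sin(2*1°)/9.81 = 112.717 m
apex_dist = R/2 = 112.717/2 = 56.36 m

56.36 m


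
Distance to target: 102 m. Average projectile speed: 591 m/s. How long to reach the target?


t = d/v = 102/591 = 0.1726 s

0.1726 s


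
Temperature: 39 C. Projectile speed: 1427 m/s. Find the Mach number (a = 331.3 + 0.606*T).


a = 331.3 + 0.606*(39) = 354.934 m/s
M = v/a = 1427/354.934 = 4.02

4.02


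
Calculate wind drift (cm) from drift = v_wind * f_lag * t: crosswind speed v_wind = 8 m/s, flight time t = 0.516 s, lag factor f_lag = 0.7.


drift = v_wind * lag * t = 8 * 0.7 * 0.516 = 2.8896 m ≈ 289 cm

289 cm


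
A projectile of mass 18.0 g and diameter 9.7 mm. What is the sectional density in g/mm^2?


SD = m/d^2 = 18.0/9.7^2 = 0.1913 g/mm^2

0.1913 g/mm^2


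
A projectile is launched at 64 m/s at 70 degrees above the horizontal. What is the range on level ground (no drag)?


R = v0^2 * sin(2*theta) / g = 64^2 * sin(2*70°) / 9.81 = 268.4 m

268.4 m


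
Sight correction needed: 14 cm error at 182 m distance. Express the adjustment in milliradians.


1 mrad subtends 1 cm per 10 m of range, so adj = error_cm / (dist_m / 10) = 14 / (182/10) = 0.7692 mrad

0.7692 mrad


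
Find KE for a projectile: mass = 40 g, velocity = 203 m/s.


E = 0.5*m*v^2 = 0.5*0.04*203^2 = 824.2 J

824.2 J


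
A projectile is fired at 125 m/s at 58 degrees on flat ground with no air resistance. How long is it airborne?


T = 2*v0*sin(theta)/g = 2*125*sin(58°)/9.81 = 21.61 s

21.61 s


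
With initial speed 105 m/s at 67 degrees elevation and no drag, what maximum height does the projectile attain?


H = (v0*sin(theta))^2 / (2g) = (105*sin(67°))^2 / (2*9.81) = 476.1 m

476.1 m


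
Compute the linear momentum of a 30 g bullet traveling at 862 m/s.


p = m*v = 0.03*862 = 25.86 kg·m/s

25.86 kg·m/s


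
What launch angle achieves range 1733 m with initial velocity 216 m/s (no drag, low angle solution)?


sin(2*theta) = R*g/v0^2 = 1733*9.81/216^2 = 0.364385, theta = arcsin(0.364385)/2 = 10.68°

10.68 degrees


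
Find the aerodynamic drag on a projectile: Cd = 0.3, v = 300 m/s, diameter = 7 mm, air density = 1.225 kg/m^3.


A = pi*(d/2)^2 = pi*(7/2000)^2 = 3.84845e-05 m^2
Fd = 0.5*Cd*rho*A*v^2 = 0.5*0.3*1.225*3.84845e-05*300^2 = 0.6364 N

0.6364 N


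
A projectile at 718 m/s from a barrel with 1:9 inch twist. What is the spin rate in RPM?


twist_m = 9*0.0254 = 0.2286 m
spin = v/twist = 718/0.2286 = 3140.857 rev/s
RPM = spin*60 = 3140.857*60 ≈ 188451 RPM

188451 RPM


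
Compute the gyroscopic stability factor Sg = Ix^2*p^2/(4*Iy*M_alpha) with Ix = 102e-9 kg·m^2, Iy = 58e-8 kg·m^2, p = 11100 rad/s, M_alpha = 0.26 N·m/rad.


Sg = Ix^2 * p^2 / (4 * Iy * M_alpha) = (102e-9)^2 * 11100^2 / (4 * 58e-8 * 0.26) = 2.125

2.125


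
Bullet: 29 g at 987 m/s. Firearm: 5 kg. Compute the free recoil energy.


v_r = m_p*v_p/m_gun = 0.029*987/5 = 5.7246 m/s, E_r = 0.5*m_gun*v_r^2 = 0.5*5*5.7246^2 = 81.93 J

81.93 J


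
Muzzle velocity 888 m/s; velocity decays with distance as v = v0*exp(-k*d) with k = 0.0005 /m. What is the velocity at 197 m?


v = v0*exp(-k*d) = 888*exp(-0.0005*197) = 804.7 m/s

804.7 m/s


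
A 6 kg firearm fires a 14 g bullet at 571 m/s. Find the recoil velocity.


v_recoil = m_p * v_p / m_gun = 0.014 * 571 / 6 = 1.332 m/s

1.332 m/s


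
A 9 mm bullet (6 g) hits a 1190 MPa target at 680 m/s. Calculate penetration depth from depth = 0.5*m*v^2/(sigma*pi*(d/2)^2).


A = pi*(d/2)^2 = pi*(9/2)^2 = 63.6173 mm^2
E = 0.5*m*v^2 = 0.5*0.006*680^2 = 1387.2 J
depth = E/(sigma*A) = 1387.2 J / (1190 MPa * 63.6173 mm^2) = 1387.2/(1190 * 63.6173) m = 0.0183239 m ≈ 18.32 mm

18.32 mm


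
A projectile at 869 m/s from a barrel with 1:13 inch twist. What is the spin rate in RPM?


twist_m = 13*0.0254 = 0.3302 m
spin = v/twist = 869/0.3302 = 2631.738 rev/s
RPM = spin*60 = 2631.738*60 ≈ 157904 RPM

157904 RPM


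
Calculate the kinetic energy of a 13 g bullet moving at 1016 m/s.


E = 0.5*m*v^2 = 0.5*0.013*1016^2 = 6710 J

6710 J


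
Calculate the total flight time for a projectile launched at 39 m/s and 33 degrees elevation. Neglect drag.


T = 2*v0*sin(theta)/g = 2*39*sin(33°)/9.81 = 4.33 s

4.33 s


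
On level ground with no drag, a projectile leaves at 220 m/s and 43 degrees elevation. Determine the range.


R = v0^2 * sin(2*theta) / g = 220^2 * sin(2*43°) / 9.81 = 4922 m

4922 m


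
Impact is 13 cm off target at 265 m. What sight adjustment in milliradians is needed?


1 mrad subtends 1 cm per 10 m of range, so adj = error_cm / (dist_m / 10) = 13 / (265/10) = 0.4906 mrad

0.4906 mrad


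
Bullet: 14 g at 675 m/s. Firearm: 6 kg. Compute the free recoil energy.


v_r = m_p*v_p/m_gun = 0.014*675/6 = 1.575 m/s, E_r = 0.5*m_gun*v_r^2 = 0.5*6*1.575^2 = 7.442 J

7.442 J


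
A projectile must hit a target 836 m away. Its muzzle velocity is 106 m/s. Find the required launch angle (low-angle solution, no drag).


sin(2*theta) = R*g/v0^2 = 836*9.81/106^2 = 0.7299, theta = arcsin(0.7299)/2 = 23.44°

23.44 degrees


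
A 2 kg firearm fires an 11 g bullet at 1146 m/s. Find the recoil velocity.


v_recoil = m_p * v_p / m_gun = 0.011 * 1146 / 2 = 6.303 m/s

6.303 m/s


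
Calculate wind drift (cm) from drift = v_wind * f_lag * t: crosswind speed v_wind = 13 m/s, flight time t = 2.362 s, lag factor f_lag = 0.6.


drift = v_wind * lag * t = 13 * 0.6 * 2.362 = 18.4236 m ≈ 1842 cm

1842 cm


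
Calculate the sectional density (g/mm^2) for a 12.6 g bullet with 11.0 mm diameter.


SD = m/d^2 = 12.6/11.0^2 = 0.1041 g/mm^2

0.1041 g/mm^2


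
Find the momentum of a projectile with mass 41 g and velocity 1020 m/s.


p = m*v = 0.041*1020 = 41.82 kg·m/s

41.82 kg·m/s


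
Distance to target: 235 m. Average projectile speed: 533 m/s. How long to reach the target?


t = d/v = 235/533 = 0.4409 s

0.4409 s


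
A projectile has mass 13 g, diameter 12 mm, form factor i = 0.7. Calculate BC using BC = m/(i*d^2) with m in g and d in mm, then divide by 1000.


BC = m/(i*d^2*1000) = 13/(0.7 * 12^2 * 1000) = 0.000129

0.000129


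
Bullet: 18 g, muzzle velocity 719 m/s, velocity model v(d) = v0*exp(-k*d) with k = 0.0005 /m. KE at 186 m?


v = v0*exp(-k*d) = 719*exp(-0.0005*186) = 655.148 m/s
E = 0.5*m*v^2 = 0.5*0.018*655.148^2 = 3863 J

3863 J


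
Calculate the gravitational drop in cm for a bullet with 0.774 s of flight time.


drop = 0.5*g*t^2 = 0.5*9.81*0.774^2 = 2.93847 m ≈ 293.8 cm

293.8 cm


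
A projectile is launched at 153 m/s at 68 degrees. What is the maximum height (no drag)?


H = (v0*sin(theta))^2 / (2g) = (153*sin(68°))^2 / (2*9.81) = 1026 m

1026 m


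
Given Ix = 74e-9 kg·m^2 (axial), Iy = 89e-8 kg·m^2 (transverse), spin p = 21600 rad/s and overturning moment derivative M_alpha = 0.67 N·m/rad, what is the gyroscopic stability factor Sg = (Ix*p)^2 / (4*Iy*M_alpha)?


Sg = Ix^2 * p^2 / (4 * Iy * M_alpha) = (74e-9)^2 * 21600^2 / (4 * 89e-8 * 0.67) = 1.071

1.071


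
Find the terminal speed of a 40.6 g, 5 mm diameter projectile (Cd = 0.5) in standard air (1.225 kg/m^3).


A = pi*(d/2)^2 = pi*(5/2000)^2 = 1.96350e-05 m^2
vt = sqrt(2mg/(Cd*rho*A)) = sqrt(2*0.0406*9.81/(0.5 * 1.225 * 1.96350e-05)) = 257.4 m/s

257.4 m/s


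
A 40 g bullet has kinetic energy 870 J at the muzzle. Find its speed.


v = sqrt(2*E/m) = sqrt(2*870/0.04) = 208.6 m/s

208.6 m/s


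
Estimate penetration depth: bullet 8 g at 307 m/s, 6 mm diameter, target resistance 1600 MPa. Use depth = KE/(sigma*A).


A = pi*(d/2)^2 = pi*(6/2)^2 = 28.2743 mm^2
E = 0.5*m*v^2 = 0.5*0.008*307^2 = 376.996 J
depth = E/(sigma*A) = 376.996 J / (1600 MPa * 28.2743 mm^2) = 376.996/(1600 * 28.2743) m = 0.00833344 m ≈ 8.333 mm

8.333 mm


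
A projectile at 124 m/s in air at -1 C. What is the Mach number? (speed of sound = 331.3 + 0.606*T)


a = 331.3 + 0.606*(-1) = 330.694 m/s
M = v/a = 124/330.694 = 0.375

0.375


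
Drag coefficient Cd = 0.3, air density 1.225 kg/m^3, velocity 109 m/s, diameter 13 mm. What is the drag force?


A = pi*(d/2)^2 = pi*(13/2000)^2 = 1.32732e-04 m^2
Fd = 0.5*Cd*rho*A*v^2 = 0.5*0.3*1.225*1.32732e-04*109^2 = 0.2898 N

0.2898 N


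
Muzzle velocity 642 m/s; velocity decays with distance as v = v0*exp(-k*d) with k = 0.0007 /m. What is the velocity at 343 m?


v = v0*exp(-k*d) = 642*exp(-0.0007*343) = 505 m/s

505 m/s


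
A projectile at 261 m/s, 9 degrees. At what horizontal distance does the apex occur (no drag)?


R = v0^2*sin(2*theta)/g = 261^2*sin(2*9°)/9.81 = 2145.83 m
apex_dist = R/2 = 2145.83/2 = 1073 m

1073 m


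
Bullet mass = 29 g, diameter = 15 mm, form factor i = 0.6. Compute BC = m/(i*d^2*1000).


BC = m/(i*d^2*1000) = 29/(0.6 * 15^2 * 1000) = 0.0002148

0.0002148


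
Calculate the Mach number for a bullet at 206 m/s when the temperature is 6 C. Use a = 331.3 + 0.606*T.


a = 331.3 + 0.606*(6) = 334.936 m/s
M = v/a = 206/334.936 = 0.615

0.615


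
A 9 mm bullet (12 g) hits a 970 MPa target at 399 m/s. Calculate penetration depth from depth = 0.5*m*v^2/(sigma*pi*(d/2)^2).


A = pi*(d/2)^2 = pi*(9/2)^2 = 63.6173 mm^2
E = 0.5*m*v^2 = 0.5*0.012*399^2 = 955.206 J
depth = E/(sigma*A) = 955.206 J / (970 MPa * 63.6173 mm^2) = 955.206/(970 * 63.6173) m = 0.0154793 m ≈ 15.48 mm

15.48 mm


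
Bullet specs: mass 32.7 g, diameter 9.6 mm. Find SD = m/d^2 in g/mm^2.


SD = m/d^2 = 32.7/9.6^2 = 0.3548 g/mm^2

0.3548 g/mm^2


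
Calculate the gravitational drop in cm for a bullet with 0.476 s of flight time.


drop = 0.5*g*t^2 = 0.5*9.81*0.476^2 = 1.11136 m ≈ 111.1 cm

111.1 cm


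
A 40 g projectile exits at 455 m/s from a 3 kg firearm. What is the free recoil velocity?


v_recoil = m_p * v_p / m_gun = 0.04 * 455 / 3 = 6.067 m/s

6.067 m/s


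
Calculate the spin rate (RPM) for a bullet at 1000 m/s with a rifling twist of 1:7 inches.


twist_m = 7*0.0254 = 0.1778 m
spin = v/twist = 1000/0.1778 = 5624.297 rev/s
RPM = spin*60 = 5624.297*60 ≈ 337458 RPM

337458 RPM


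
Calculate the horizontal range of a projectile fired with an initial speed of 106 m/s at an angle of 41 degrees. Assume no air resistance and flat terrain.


R = v0^2 * sin(2*theta) / g = 106^2 * sin(2*41°) / 9.81 = 1134 m

1134 m


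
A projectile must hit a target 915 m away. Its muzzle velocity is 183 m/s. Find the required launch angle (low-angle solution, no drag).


sin(2*theta) = R*g/v0^2 = 915*9.81/183^2 = 0.268033, theta = arcsin(0.268033)/2 = 7.774°

7.774 degrees


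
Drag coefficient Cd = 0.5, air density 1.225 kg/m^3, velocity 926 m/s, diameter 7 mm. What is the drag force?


A = pi*(d/2)^2 = pi*(7/2000)^2 = 3.84845e-05 m^2
Fd = 0.5*Cd*rho*A*v^2 = 0.5*0.5*1.225*3.84845e-05*926^2 = 10.11 N

10.11 N


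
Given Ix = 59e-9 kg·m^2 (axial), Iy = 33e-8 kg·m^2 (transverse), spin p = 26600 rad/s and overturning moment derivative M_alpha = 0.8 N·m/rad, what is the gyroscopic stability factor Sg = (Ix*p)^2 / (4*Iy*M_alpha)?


Sg = Ix^2 * p^2 / (4 * Iy * M_alpha) = (59e-9)^2 * 26600^2 / (4 * 33e-8 * 0.8) = 2.332

2.332


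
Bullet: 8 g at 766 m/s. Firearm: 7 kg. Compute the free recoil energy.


v_r = m_p*v_p/m_gun = 0.008*766/7 = 0.875429 m/s, E_r = 0.5*m_gun*v_r^2 = 0.5*7*0.875429^2 = 2.682 J

2.682 J


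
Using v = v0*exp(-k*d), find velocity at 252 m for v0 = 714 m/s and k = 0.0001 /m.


v = v0*exp(-k*d) = 714*exp(-0.0001*252) = 696.2 m/s

696.2 m/s


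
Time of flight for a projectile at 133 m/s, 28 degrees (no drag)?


T = 2*v0*sin(theta)/g = 2*133*sin(28°)/9.81 = 12.73 s

12.73 s


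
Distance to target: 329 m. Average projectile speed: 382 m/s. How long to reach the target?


t = d/v = 329/382 = 0.8613 s

0.8613 s


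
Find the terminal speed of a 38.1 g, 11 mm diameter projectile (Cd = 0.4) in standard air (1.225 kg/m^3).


A = pi*(d/2)^2 = pi*(11/2000)^2 = 9.50332e-05 m^2
vt = sqrt(2mg/(Cd*rho*A)) = sqrt(2*0.0381*9.81/(0.4 * 1.225 * 9.50332e-05)) = 126.7 m/s

126.7 m/s


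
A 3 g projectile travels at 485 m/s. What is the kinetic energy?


E = 0.5*m*v^2 = 0.5*0.003*485^2 = 352.8 J

352.8 J


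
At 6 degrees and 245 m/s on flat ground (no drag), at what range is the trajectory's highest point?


R = v0^2*sin(2*theta)/g = 245^2*sin(2*6°)/9.81 = 1272.16 m
apex_dist = R/2 = 1272.16/2 = 636.1 m

636.1 m


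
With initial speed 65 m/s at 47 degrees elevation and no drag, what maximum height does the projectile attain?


H = (v0*sin(theta))^2 / (2g) = (65*sin(47°))^2 / (2*9.81) = 115.2 m

115.2 m


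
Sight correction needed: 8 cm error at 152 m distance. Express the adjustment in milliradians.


1 mrad subtends 1 cm per 10 m of range, so adj = error_cm / (dist_m / 10) = 8 / (152/10) = 0.5263 mrad

0.5263 mrad


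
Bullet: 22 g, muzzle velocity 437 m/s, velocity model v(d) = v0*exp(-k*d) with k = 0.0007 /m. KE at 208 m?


v = v0*exp(-k*d) = 437*exp(-0.0007*208) = 377.788 m/s
E = 0.5*m*v^2 = 0.5*0.022*377.788^2 = 1570 J

1570 J


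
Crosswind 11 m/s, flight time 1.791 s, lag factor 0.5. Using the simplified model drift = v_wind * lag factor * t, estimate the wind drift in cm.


drift = v_wind * lag * t = 11 * 0.5 * 1.791 = 9.8505 m ≈ 985.1 cm

985.1 cm


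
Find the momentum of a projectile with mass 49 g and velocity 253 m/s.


p = m*v = 0.049*253 = 12.4 kg·m/s

12.4 kg·m/s


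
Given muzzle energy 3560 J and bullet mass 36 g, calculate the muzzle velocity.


v = sqrt(2*E/m) = sqrt(2*3560/0.036) = 444.7 m/s

444.7 m/s


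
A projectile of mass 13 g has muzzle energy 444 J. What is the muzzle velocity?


v = sqrt(2*E/m) = sqrt(2*444/0.013) = 261.4 m/s

261.4 m/s


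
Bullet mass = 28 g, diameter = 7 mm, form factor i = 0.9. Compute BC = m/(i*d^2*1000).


BC = m/(i*d^2*1000) = 28/(0.9 * 7^2 * 1000) = 0.0006349

0.0006349


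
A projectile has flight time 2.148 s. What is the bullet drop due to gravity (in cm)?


drop = 0.5*g*t^2 = 0.5*9.81*2.148^2 = 22.6312 m ≈ 2263 cm

2263 cm


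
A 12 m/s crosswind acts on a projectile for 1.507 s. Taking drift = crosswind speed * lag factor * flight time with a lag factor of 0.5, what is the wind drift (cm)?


drift = v_wind * lag * t = 12 * 0.5 * 1.507 = 9.042 m ≈ 904.2 cm

904.2 cm


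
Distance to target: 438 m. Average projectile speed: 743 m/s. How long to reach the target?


t = d/v = 438/743 = 0.5895 s

0.5895 s


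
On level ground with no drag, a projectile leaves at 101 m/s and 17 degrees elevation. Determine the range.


R = v0^2 * sin(2*theta) / g = 101^2 * sin(2*17°) / 9.81 = 581.5 m

581.5 m


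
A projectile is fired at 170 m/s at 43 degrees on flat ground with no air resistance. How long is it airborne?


T = 2*v0*sin(theta)/g = 2*170*sin(43°)/9.81 = 23.64 s

23.64 s


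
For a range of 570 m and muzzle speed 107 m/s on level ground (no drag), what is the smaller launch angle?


sin(2*theta) = R*g/v0^2 = 570*9.81/107^2 = 0.488401, theta = arcsin(0.488401)/2 = 14.62°

14.62 degrees


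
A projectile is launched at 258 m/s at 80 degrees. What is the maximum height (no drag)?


H = (v0*sin(theta))^2 / (2g) = (258*sin(80°))^2 / (2*9.81) = 3290 m

3290 m


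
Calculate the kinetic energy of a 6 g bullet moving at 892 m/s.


E = 0.5*m*v^2 = 0.5*0.006*892^2 = 2387 J

2387 J


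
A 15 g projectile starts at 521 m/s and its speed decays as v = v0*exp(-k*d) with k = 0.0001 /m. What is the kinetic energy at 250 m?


v = v0*exp(-k*d) = 521*exp(-0.0001*250) = 508.136 m/s
E = 0.5*m*v^2 = 0.5*0.015*508.136^2 = 1937 J

1937 J


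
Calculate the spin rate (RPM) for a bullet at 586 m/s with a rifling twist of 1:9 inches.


twist_m = 9*0.0254 = 0.2286 m
spin = v/twist = 586/0.2286 = 2563.43 rev/s
RPM = spin*60 = 2563.43*60 ≈ 153806 RPM

153806 RPM


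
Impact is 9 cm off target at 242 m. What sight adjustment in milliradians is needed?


1 mrad subtends 1 cm per 10 m of range, so adj = error_cm / (dist_m / 10) = 9 / (242/10) = 0.3719 mrad

0.3719 mrad


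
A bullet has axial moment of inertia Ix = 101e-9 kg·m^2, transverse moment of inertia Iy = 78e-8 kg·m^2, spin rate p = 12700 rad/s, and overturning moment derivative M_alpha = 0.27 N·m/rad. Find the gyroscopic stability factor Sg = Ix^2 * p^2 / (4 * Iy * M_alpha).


Sg = Ix^2 * p^2 / (4 * Iy * M_alpha) = (101e-9)^2 * 12700^2 / (4 * 78e-8 * 0.27) = 1.953

1.953


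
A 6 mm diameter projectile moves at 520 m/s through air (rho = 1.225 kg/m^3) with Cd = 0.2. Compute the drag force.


A = pi*(d/2)^2 = pi*(6/2000)^2 = 2.82743e-05 m^2
Fd = 0.5*Cd*rho*A*v^2 = 0.5*0.2*1.225*2.82743e-05*520^2 = 0.9366 N

0.9366 N


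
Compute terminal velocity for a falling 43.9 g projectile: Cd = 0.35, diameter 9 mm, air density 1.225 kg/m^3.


A = pi*(d/2)^2 = pi*(9/2000)^2 = 6.36173e-05 m^2
vt = sqrt(2mg/(Cd*rho*A)) = sqrt(2*0.0439*9.81/(0.35 * 1.225 * 6.36173e-05)) = 177.7 m/s

177.7 m/s


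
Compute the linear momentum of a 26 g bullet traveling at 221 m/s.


p = m*v = 0.026*221 = 5.746 kg·m/s

5.746 kg·m/s


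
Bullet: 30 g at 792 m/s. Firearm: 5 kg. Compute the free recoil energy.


v_r = m_p*v_p/m_gun = 0.03*792/5 = 4.752 m/s, E_r = 0.5*m_gun*v_r^2 = 0.5*5*4.752^2 = 56.45 J

56.45 J


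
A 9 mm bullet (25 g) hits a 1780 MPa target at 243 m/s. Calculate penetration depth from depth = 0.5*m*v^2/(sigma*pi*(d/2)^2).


A = pi*(d/2)^2 = pi*(9/2)^2 = 63.6173 mm^2
E = 0.5*m*v^2 = 0.5*0.025*243^2 = 738.113 J
depth = E/(sigma*A) = 738.113 J / (1780 MPa * 63.6173 mm^2) = 738.113/(1780 * 63.6173) m = 0.0065182 m ≈ 6.518 mm

6.518 mm


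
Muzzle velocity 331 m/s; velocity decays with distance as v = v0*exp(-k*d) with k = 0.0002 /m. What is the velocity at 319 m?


v = v0*exp(-k*d) = 331*exp(-0.0002*319) = 310.5 m/s

310.5 m/s


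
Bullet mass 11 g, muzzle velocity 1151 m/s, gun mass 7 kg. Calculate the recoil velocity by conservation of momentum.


v_recoil = m_p * v_p / m_gun = 0.011 * 1151 / 7 = 1.809 m/s

1.809 m/s


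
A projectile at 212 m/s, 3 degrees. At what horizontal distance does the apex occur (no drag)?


R = v0^2*sin(2*theta)/g = 212^2*sin(2*3°)/9.81 = 478.892 m
apex_dist = R/2 = 478.892/2 = 239.4 m

239.4 m


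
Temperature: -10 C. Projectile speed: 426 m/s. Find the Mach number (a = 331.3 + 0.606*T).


a = 331.3 + 0.606*(-10) = 325.24 m/s
M = v/a = 426/325.24 = 1.31

1.31


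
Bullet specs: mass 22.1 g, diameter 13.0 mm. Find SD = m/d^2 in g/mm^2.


SD = m/d^2 = 22.1/13.0^2 = 0.1308 g/mm^2

0.1308 g/mm^2


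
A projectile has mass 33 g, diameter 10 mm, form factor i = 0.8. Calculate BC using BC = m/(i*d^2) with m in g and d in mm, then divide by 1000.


BC = m/(i*d^2*1000) = 33/(0.8 * 10^2 * 1000) = 0.0004125

0.0004125


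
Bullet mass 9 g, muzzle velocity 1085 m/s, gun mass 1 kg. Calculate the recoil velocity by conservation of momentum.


v_recoil = m_p * v_p / m_gun = 0.009 * 1085 / 1 = 9.765 m/s

9.765 m/s


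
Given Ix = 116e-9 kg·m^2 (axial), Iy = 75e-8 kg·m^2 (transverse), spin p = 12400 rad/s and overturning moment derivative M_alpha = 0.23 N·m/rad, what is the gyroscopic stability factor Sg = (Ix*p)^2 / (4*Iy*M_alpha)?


Sg = Ix^2 * p^2 / (4 * Iy * M_alpha) = (116e-9)^2 * 12400^2 / (4 * 75e-8 * 0.23) = 2.999

2.999


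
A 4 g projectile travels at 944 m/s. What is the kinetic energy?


E = 0.5*m*v^2 = 0.5*0.004*944^2 = 1782 J

1782 J


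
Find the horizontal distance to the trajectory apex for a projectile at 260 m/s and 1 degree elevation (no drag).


R = v0^2*sin(2*theta)/g = 260^2*sin(2*1°)/9.81 = 240.49 m
apex_dist = R/2 = 240.49/2 = 120.2 m

120.2 m


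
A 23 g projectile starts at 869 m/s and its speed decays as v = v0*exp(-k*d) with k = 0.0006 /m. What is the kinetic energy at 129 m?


v = v0*exp(-k*d) = 869*exp(-0.0006*129) = 804.277 m/s
E = 0.5*m*v^2 = 0.5*0.023*804.277^2 = 7439 J

7439 J


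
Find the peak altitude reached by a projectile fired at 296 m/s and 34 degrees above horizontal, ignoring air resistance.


H = (v0*sin(theta))^2 / (2g) = (296*sin(34°))^2 / (2*9.81) = 1396 m

1396 m


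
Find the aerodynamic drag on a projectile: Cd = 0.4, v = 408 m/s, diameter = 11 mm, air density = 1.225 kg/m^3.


A = pi*(d/2)^2 = pi*(11/2000)^2 = 9.50332e-05 m^2
Fd = 0.5*Cd*rho*A*v^2 = 0.5*0.4*1.225*9.50332e-05*408^2 = 3.876 N

3.876 N


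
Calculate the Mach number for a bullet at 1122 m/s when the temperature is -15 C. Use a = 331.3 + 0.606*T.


a = 331.3 + 0.606*(-15) = 322.21 m/s
M = v/a = 1122/322.21 = 3.482

3.482


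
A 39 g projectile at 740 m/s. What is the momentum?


p = m*v = 0.039*740 = 28.86 kg·m/s

28.86 kg·m/s


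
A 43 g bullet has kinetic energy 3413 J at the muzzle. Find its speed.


v = sqrt(2*E/m) = sqrt(2*3413/0.043) = 398.4 m/s

398.4 m/s


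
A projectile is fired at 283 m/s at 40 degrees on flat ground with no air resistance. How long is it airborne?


T = 2*v0*sin(theta)/g = 2*283*sin(40°)/9.81 = 37.09 s

37.09 s


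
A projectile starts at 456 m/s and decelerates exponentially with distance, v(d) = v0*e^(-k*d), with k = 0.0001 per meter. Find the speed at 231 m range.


v = v0*exp(-k*d) = 456*exp(-0.0001*231) = 445.6 m/s

445.6 m/s


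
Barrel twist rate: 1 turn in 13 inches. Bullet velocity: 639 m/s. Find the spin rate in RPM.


twist_m = 13*0.0254 = 0.3302 m
spin = v/twist = 639/0.3302 = 1935.191 rev/s
RPM = spin*60 = 1935.191*60 ≈ 116111 RPM

116111 RPM


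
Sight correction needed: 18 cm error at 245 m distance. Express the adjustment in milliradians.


1 mrad subtends 1 cm per 10 m of range, so adj = error_cm / (dist_m / 10) = 18 / (245/10) = 0.7347 mrad

0.7347 mrad


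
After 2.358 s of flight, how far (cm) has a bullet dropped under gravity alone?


drop = 0.5*g*t^2 = 0.5*9.81*2.358^2 = 27.2726 m ≈ 2727 cm

2727 cm


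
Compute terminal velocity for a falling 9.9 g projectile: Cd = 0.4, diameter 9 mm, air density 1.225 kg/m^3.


A = pi*(d/2)^2 = pi*(9/2000)^2 = 6.36173e-05 m^2
vt = sqrt(2mg/(Cd*rho*A)) = sqrt(2*0.0099*9.81/(0.4 * 1.225 * 6.36173e-05)) = 78.94 m/s

78.94 m/s


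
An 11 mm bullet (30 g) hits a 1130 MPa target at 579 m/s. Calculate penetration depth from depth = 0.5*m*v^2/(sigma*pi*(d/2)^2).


A = pi*(d/2)^2 = pi*(11/2)^2 = 95.0332 mm^2
E = 0.5*m*v^2 = 0.5*0.03*579^2 = 5028.61 J
depth = E/(sigma*A) = 5028.61 J / (1130 MPa * 95.0332 mm^2) = 5028.61/(1130 * 95.0332) m = 0.0468268 m ≈ 46.83 mm

46.83 mm


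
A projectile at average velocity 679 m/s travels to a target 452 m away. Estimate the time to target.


t = d/v = 452/679 = 0.6657 s

0.6657 s


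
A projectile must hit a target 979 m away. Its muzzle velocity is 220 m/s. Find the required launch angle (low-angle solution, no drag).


sin(2*theta) = R*g/v0^2 = 979*9.81/220^2 = 0.19843, theta = arcsin(0.19843)/2 = 5.723°

5.723 degrees


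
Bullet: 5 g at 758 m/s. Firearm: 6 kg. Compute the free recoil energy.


v_r = m_p*v_p/m_gun = 0.005*758/6 = 0.631667 m/s, E_r = 0.5*m_gun*v_r^2 = 0.5*6*0.631667^2 = 1.197 J

1.197 J


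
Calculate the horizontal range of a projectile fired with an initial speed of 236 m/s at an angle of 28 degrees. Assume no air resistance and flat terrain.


R = v0^2 * sin(2*theta) / g = 236^2 * sin(2*28°) / 9.81 = 4707 m

4707 m


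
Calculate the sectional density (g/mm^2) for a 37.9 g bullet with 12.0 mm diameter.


SD = m/d^2 = 37.9/12.0^2 = 0.2632 g/mm^2

0.2632 g/mm^2


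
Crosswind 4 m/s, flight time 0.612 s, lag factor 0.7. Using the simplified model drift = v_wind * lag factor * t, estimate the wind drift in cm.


drift = v_wind * lag * t = 4 * 0.7 * 0.612 = 1.7136 m ≈ 171.4 cm

171.4 cm


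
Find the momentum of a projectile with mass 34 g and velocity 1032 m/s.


p = m*v = 0.034*1032 = 35.09 kg·m/s

35.09 kg·m/s


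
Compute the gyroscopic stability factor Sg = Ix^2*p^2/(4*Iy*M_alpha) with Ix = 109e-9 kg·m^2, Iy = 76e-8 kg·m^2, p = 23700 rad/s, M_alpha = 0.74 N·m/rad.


Sg = Ix^2 * p^2 / (4 * Iy * M_alpha) = (109e-9)^2 * 23700^2 / (4 * 76e-8 * 0.74) = 2.967

2.967


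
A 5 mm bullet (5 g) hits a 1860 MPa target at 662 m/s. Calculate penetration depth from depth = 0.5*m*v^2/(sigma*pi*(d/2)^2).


A = pi*(d/2)^2 = pi*(5/2)^2 = 19.635 mm^2
E = 0.5*m*v^2 = 0.5*0.005*662^2 = 1095.61 J
depth = E/(sigma*A) = 1095.61 J / (1860 MPa * 19.635 mm^2) = 1095.61/(1860 * 19.635) m = 0.0299994 m ≈ 30 mm

30 mm


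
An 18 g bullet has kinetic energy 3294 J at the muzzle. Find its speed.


v = sqrt(2*E/m) = sqrt(2*3294/0.018) = 605 m/s

605 m/s


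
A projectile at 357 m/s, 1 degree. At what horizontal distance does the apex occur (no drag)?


R = v0^2*sin(2*theta)/g = 357^2*sin(2*1°)/9.81 = 453.405 m
apex_dist = R/2 = 453.405/2 = 226.7 m

226.7 m


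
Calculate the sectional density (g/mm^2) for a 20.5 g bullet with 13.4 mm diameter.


SD = m/d^2 = 20.5/13.4^2 = 0.1142 g/mm^2

0.1142 g/mm^2


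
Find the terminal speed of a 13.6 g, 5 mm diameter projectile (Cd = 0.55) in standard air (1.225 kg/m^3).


A = pi*(d/2)^2 = pi*(5/2000)^2 = 1.96350e-05 m^2
vt = sqrt(2mg/(Cd*rho*A)) = sqrt(2*0.0136*9.81/(0.55 * 1.225 * 1.96350e-05)) = 142 m/s

142 m/s


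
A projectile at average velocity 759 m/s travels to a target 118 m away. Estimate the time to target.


t = d/v = 118/759 = 0.1555 s

0.1555 s


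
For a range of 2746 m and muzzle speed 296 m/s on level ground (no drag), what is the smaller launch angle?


sin(2*theta) = R*g/v0^2 = 2746*9.81/296^2 = 0.307458, theta = arcsin(0.307458)/2 = 8.953°

8.953 degrees


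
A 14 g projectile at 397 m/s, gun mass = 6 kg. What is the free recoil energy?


v_r = m_p*v_p/m_gun = 0.014*397/6 = 0.926333 m/s, E_r = 0.5*m_gun*v_r^2 = 0.5*6*0.926333^2 = 2.574 J

2.574 J


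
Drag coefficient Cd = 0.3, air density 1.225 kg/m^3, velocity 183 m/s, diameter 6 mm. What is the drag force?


A = pi*(d/2)^2 = pi*(6/2000)^2 = 2.82743e-05 m^2
Fd = 0.5*Cd*rho*A*v^2 = 0.5*0.3*1.225*2.82743e-05*183^2 = 0.174 N

0.174 N


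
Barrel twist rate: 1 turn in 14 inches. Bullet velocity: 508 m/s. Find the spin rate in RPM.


twist_m = 14*0.0254 = 0.3556 m
spin = v/twist = 508/0.3556 = 1428.571 rev/s
RPM = spin*60 = 1428.571*60 ≈ 85714 RPM

85714 RPM


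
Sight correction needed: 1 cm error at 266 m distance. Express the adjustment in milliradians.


1 mrad subtends 1 cm per 10 m of range, so adj = error_cm / (dist_m / 10) = 1 / (266/10) = 0.03759 mrad

0.03759 mrad


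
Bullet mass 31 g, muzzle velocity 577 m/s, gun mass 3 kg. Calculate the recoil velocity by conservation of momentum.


v_recoil = m_p * v_p / m_gun = 0.031 * 577 / 3 = 5.962 m/s

5.962 m/s


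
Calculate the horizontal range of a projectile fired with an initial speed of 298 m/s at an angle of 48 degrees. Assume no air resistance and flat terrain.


R = v0^2 * sin(2*theta) / g = 298^2 * sin(2*48°) / 9.81 = 9003 m

9003 m


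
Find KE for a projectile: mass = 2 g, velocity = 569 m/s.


E = 0.5*m*v^2 = 0.5*0.002*569^2 = 323.8 J

323.8 J


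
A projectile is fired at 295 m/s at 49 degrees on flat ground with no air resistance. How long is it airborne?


T = 2*v0*sin(theta)/g = 2*295*sin(49°)/9.81 = 45.39 s

45.39 s


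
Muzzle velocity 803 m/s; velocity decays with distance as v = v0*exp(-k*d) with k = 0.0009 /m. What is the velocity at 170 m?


v = v0*exp(-k*d) = 803*exp(-0.0009*170) = 689.1 m/s

689.1 m/s


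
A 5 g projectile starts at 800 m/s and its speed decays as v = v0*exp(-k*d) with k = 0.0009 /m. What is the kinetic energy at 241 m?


v = v0*exp(-k*d) = 800*exp(-0.0009*241) = 644.008 m/s
E = 0.5*m*v^2 = 0.5*0.005*644.008^2 = 1037 J

1037 J


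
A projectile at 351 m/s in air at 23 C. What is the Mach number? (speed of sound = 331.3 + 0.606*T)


a = 331.3 + 0.606*(23) = 345.238 m/s
M = v/a = 351/345.238 = 1.017

1.017


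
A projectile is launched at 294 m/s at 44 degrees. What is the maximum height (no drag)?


H = (v0*sin(theta))^2 / (2g) = (294*sin(44°))^2 / (2*9.81) = 2126 m

2126 m


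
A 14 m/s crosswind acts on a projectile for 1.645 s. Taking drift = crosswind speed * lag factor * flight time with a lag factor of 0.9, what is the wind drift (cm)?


drift = v_wind * lag * t = 14 * 0.9 * 1.645 = 20.727 m ≈ 2073 cm

2073 cm


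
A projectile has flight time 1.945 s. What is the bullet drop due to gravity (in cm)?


drop = 0.5*g*t^2 = 0.5*9.81*1.945^2 = 18.5557 m ≈ 1856 cm

1856 cm


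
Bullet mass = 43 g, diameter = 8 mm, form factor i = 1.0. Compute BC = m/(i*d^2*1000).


BC = m/(i*d^2*1000) = 43/(1.0 * 8^2 * 1000) = 0.0006719

0.0006719


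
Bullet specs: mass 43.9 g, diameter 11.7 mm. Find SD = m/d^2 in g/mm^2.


SD = m/d^2 = 43.9/11.7^2 = 0.3207 g/mm^2

0.3207 g/mm^2


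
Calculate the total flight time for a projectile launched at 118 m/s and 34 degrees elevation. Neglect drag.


T = 2*v0*sin(theta)/g = 2*118*sin(34°)/9.81 = 13.45 s

13.45 s


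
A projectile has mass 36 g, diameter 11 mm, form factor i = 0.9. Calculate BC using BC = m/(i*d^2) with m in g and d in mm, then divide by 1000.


BC = m/(i*d^2*1000) = 36/(0.9 * 11^2 * 1000) = 0.0003306

0.0003306


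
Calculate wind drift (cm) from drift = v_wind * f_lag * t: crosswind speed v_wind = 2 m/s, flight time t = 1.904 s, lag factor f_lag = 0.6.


drift = v_wind * lag * t = 2 * 0.6 * 1.904 = 2.2848 m ≈ 228.5 cm

228.5 cm


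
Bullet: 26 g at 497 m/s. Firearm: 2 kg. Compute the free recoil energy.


v_r = m_p*v_p/m_gun = 0.026*497/2 = 6.461 m/s, E_r = 0.5*m_gun*v_r^2 = 0.5*2*6.461^2 = 41.74 J

41.74 J


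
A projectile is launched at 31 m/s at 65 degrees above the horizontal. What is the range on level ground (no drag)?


R = v0^2 * sin(2*theta) / g = 31^2 * sin(2*65°) / 9.81 = 75.04 m

75.04 m


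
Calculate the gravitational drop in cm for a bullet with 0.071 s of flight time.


drop = 0.5*g*t^2 = 0.5*9.81*0.071^2 = 0.0247261 m ≈ 2.473 cm

2.473 cm


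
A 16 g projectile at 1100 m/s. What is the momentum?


p = m*v = 0.016*1100 = 17.6 kg·m/s

17.6 kg·m/s


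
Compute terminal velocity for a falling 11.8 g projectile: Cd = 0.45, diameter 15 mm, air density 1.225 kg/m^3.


A = pi*(d/2)^2 = pi*(15/2000)^2 = 1.76715e-04 m^2
vt = sqrt(2mg/(Cd*rho*A)) = sqrt(2*0.0118*9.81/(0.45 * 1.225 * 1.76715e-04)) = 48.75 m/s

48.75 m/s


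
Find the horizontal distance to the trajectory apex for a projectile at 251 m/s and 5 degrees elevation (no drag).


R = v0^2*sin(2*theta)/g = 251^2*sin(2*5°)/9.81 = 1115.19 m
apex_dist = R/2 = 1115.19/2 = 557.6 m

557.6 m


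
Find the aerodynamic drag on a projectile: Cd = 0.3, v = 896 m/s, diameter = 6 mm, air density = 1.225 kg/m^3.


A = pi*(d/2)^2 = pi*(6/2000)^2 = 2.82743e-05 m^2
Fd = 0.5*Cd*rho*A*v^2 = 0.5*0.3*1.225*2.82743e-05*896^2 = 4.171 N

4.171 N


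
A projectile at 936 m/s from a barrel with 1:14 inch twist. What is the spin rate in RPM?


twist_m = 14*0.0254 = 0.3556 m
spin = v/twist = 936/0.3556 = 2632.171 rev/s
RPM = spin*60 = 2632.171*60 ≈ 157930 RPM

157930 RPM


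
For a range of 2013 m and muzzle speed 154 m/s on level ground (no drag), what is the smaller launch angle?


sin(2*theta) = R*g/v0^2 = 2013*9.81/154^2 = 0.832667, theta = arcsin(0.832667)/2 = 28.19°

28.19 degrees


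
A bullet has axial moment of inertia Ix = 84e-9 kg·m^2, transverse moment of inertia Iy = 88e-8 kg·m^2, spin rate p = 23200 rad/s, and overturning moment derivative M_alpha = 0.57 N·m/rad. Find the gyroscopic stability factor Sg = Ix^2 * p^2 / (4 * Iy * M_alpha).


Sg = Ix^2 * p^2 / (4 * Iy * M_alpha) = (84e-9)^2 * 23200^2 / (4 * 88e-8 * 0.57) = 1.893

1.893


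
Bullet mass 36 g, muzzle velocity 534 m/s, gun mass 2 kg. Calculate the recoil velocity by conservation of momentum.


v_recoil = m_p * v_p / m_gun = 0.036 * 534 / 2 = 9.612 m/s

9.612 m/s


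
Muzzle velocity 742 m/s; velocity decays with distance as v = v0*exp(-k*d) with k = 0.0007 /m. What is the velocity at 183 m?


v = v0*exp(-k*d) = 742*exp(-0.0007*183) = 652.8 m/s

652.8 m/s


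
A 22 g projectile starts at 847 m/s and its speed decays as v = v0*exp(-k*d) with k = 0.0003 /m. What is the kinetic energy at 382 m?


v = v0*exp(-k*d) = 847*exp(-0.0003*382) = 755.289 m/s
E = 0.5*m*v^2 = 0.5*0.022*755.289^2 = 6275 J

6275 J


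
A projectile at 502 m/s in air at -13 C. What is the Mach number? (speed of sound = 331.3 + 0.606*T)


a = 331.3 + 0.606*(-13) = 323.422 m/s
M = v/a = 502/323.422 = 1.552

1.552


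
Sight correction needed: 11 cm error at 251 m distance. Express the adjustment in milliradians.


1 mrad subtends 1 cm per 10 m of range, so adj = error_cm / (dist_m / 10) = 11 / (251/10) = 0.4382 mrad

0.4382 mrad


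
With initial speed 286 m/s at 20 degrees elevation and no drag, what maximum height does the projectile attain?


H = (v0*sin(theta))^2 / (2g) = (286*sin(20°))^2 / (2*9.81) = 487.7 m

487.7 m


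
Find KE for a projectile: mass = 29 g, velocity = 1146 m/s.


E = 0.5*m*v^2 = 0.5*0.029*1146^2 = 19043 J

19043 J


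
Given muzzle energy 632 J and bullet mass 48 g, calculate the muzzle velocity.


v = sqrt(2*E/m) = sqrt(2*632/0.048) = 162.3 m/s

162.3 m/s
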